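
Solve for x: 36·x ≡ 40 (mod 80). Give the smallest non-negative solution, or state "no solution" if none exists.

10

First find gcd(36, 80):
80 = 2*36 + 8
36 = 4*8 + 4
8 = 2*4 + 0
gcd = 4 and 4 | 40, so solutions exist. Divide through by 4: 9x ≡ 10 (mod 20).
Now find 9⁻¹ mod 20:
20 = 2×9 + 2
9 = 4×2 + 1
2 = 2×1 + 0
Back-substitute:
1 = 9 − 4·2
1 = −4·20 + 9·9
So 9⁻¹ ≡ 9 (mod 20).
Then x ≡ 9·10 ≡ 10 (mod 20); the smallest non-negative solution is x = 10.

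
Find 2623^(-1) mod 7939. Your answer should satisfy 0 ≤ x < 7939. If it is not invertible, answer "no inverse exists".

Extended Euclidean algorithm:
7939 = 3×2623 + 70
2623 = 37×70 + 33
70 = 2×33 + 4
33 = 8×4 + 1
4 = 4×1 + 0
Since gcd(2623, 7939) = 1, back-substitute to write 1 as a combination:
1 = 33 − 8·4
1 = −8·70 + 17·33
1 = 17·2623 − 637·70
1 = −637·7939 + 1928·2623
So 2623·1928 ≡ 1 (mod 7939).

1928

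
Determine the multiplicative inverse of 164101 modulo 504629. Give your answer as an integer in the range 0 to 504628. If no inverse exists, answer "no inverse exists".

343038

gcd(504629, 164101) by repeated division:
504629 = 3×164101 + 12326
164101 = 13×12326 + 3863
12326 = 3×3863 + 737
3863 = 5×737 + 178
737 = 4×178 + 25
178 = 7×25 + 3
25 = 8×3 + 1
3 = 3×1 + 0
gcd = 1, so the inverse exists. Back-substitute:
1 = 25 − 8·3
1 = −8·178 + 57·25
1 = 57·737 − 236·178
1 = −236·3863 + 1237·737
1 = 1237·12326 − 3947·3863
1 = −3947·164101 + 52548·12326
1 = 52548·504629 − 161591·164101
Hence 164101⁻¹ ≡ -161591 ≡ 343038 (mod 504629).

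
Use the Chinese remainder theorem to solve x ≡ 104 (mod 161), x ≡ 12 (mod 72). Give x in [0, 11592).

Write x = 104 + 161·k. Then 161·k ≡ 12 − 104 ≡ 52 (mod 72).
Need 161⁻¹ mod 72. Extended Euclid on (72, 17):
72 = 4×17 + 4
17 = 4×4 + 1
4 = 4×1 + 0
Back-substitute:
1 = 17 − 4·4
1 = −4·72 + 17·17
161⁻¹ ≡ 17 (mod 72), so k ≡ 17·52 ≡ 20 (mod 72).
x = 104 + 161·20 = 3324.

3324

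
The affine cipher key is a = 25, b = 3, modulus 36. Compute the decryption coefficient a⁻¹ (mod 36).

13

gcd(36, 25) by repeated division:
36 = 1·25 + 11
25 = 2·11 + 3
11 = 3·3 + 2
3 = 1·2 + 1
2 = 2·1 + 0
gcd = 1, so the inverse exists. Back-substitute:
1 = 3 − 2
1 = −11 + 4·3
1 = 4·25 − 9·11
1 = −9·36 + 13·25
So 25·13 ≡ 1 (mod 36).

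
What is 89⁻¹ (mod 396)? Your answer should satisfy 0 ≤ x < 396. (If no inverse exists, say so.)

89

Extended Euclidean algorithm:
396 = 4·89 + 40
89 = 2·40 + 9
40 = 4·9 + 4
9 = 2·4 + 1
4 = 4·1 + 0
gcd = 1, so the inverse exists. Back-substitute:
1 = 9 − 2·4
1 = −2·40 + 9·9
1 = 9·89 − 20·40
1 = −20·396 + 89·89
So 89·89 ≡ 1 (mod 396).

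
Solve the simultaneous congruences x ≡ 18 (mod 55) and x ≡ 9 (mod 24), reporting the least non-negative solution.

513

Write x = 18 + 55·k. Then 55·k ≡ 9 − 18 ≡ 15 (mod 24).
Need 55⁻¹ mod 24. Extended Euclid on (24, 7):
24 = 3×7 + 3
7 = 2×3 + 1
3 = 3×1 + 0
Back-substitute:
1 = 7 − 2·3
1 = −2·24 + 7·7
55⁻¹ ≡ 7 (mod 24), so k ≡ 7·15 ≡ 9 (mod 24).
x = 18 + 55·9 = 513.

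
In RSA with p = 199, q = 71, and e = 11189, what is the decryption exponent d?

8069

φ(n) = (p−1)(q−1) = 198·70 = 13860.
Need d with 11189·d ≡ 1 (mod 13860). Apply the extended Euclidean algorithm:
13860 = 1×11189 + 2671
11189 = 4×2671 + 505
2671 = 5×505 + 146
505 = 3×146 + 67
146 = 2×67 + 12
67 = 5×12 + 7
12 = 1×7 + 5
7 = 1×5 + 2
5 = 2×2 + 1
2 = 2×1 + 0
Back-substitute:
1 = 5 − 2·2
1 = −2·7 + 3·5
1 = 3·12 − 5·7
1 = −5·67 + 28·12
1 = 28·146 − 61·67
1 = −61·505 + 211·146
1 = 211·2671 − 1116·505
1 = −1116·11189 + 4675·2671
1 = 4675·13860 − 5791·11189
So 11189·(-5791) ≡ 1 (mod 13860), hence d ≡ -5791 ≡ 8069 (mod 13860).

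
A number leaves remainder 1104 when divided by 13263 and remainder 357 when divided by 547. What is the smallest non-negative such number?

Write x = 1104 + 13263·k. Then 13263·k ≡ 357 − 1104 ≡ 347 (mod 547).
Need 13263⁻¹ mod 547. Extended Euclid on (547, 135):
547 = 4×135 + 7
135 = 19×7 + 2
7 = 3×2 + 1
2 = 2×1 + 0
Back-substitute:
1 = 7 − 3·2
1 = −3·135 + 58·7
1 = 58·547 − 235·135
13263⁻¹ ≡ 312 (mod 547), so k ≡ 312·347 ≡ 505 (mod 547).
x = 1104 + 13263·505 = 6698919.

6698919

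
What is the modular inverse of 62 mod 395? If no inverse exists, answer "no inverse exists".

223

Extended Euclidean algorithm:
395 = 6·62 + 23
62 = 2·23 + 16
23 = 1·16 + 7
16 = 2·7 + 2
7 = 3·2 + 1
2 = 2·1 + 0
gcd = 1, so the inverse exists. Back-substitute:
1 = 7 − 3·2
1 = −3·16 + 7·7
1 = 7·23 − 10·16
1 = −10·62 + 27·23
1 = 27·395 − 172·62
So 62·(-172) ≡ 1 (mod 395), and -172 ≡ 223 (mod 395).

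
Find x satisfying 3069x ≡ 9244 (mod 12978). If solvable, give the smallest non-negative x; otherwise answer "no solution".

gcd(3069, 12978):
12978 = 4·3069 + 702
3069 = 4·702 + 261
702 = 2·261 + 180
261 = 1·180 + 81
180 = 2·81 + 18
81 = 4·18 + 9
18 = 2·9 + 0
gcd = 9, but 9 ∤ 9244, so the congruence has no solution.

no solution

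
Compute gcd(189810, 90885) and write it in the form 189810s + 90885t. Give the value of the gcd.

Repeated division:
189810 = 2*90885 + 8040
90885 = 11*8040 + 2445
8040 = 3*2445 + 705
2445 = 3*705 + 330
705 = 2*330 + 45
330 = 7*45 + 15
45 = 3*15 + 0
gcd(189810, 90885) = 15.
Back-substituting:
15 = 330 − 7·45
15 = −7·705 + 15·330
15 = 15·2445 − 52·705
15 = −52·8040 + 171·2445
15 = 171·90885 − 1933·8040
15 = −1933·189810 + 4037·90885
So 15 = (-1933)·189810 + (4037)·90885.

15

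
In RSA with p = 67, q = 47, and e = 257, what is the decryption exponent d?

φ(n) = (p−1)(q−1) = 66·46 = 3036.
Need d with 257·d ≡ 1 (mod 3036). Apply the extended Euclidean algorithm:
3036 = 11·257 + 209
257 = 1·209 + 48
209 = 4·48 + 17
48 = 2·17 + 14
17 = 1·14 + 3
14 = 4·3 + 2
3 = 1·2 + 1
2 = 2·1 + 0
Back-substitute:
1 = 3 − 2
1 = −14 + 5·3
1 = 5·17 − 6·14
1 = −6·48 + 17·17
1 = 17·209 − 74·48
1 = −74·257 + 91·209
1 = 91·3036 − 1075·257
So 257·(-1075) ≡ 1 (mod 3036), hence d ≡ -1075 ≡ 1961 (mod 3036).

1961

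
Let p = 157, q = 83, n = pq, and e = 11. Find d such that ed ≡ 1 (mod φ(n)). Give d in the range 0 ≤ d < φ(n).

φ(n) = (p−1)(q−1) = 156·82 = 12792.
Need d with 11·d ≡ 1 (mod 12792). Apply the extended Euclidean algorithm:
12792 = 1162·11 + 10
11 = 1·10 + 1
10 = 10·1 + 0
Back-substitute:
1 = 11 − 10
1 = −12792 + 1163·11
So 11·1163 ≡ 1 (mod 12792), hence d = 1163.

1163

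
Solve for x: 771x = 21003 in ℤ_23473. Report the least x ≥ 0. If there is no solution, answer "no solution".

First find gcd(771, 23473):
23473 = 30·771 + 343
771 = 2·343 + 85
343 = 4·85 + 3
85 = 28·3 + 1
3 = 3·1 + 0
gcd = 1, so a unique solution mod 23473 exists.
Back-substitute for the Bézout coefficients:
1 = 85 − 28·3
1 = −28·343 + 113·85
1 = 113·771 − 254·343
1 = −254·23473 + 7733·771
So 771·(7733) ≡ 1 (mod 23473), giving 771⁻¹ ≡ 7733.
x ≡ 771⁻¹·21003 ≡ 7733·21003 ≡ 6512 (mod 23473).

6512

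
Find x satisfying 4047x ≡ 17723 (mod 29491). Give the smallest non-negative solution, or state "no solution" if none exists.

First find gcd(4047, 29491):
29491 = 7·4047 + 1162
4047 = 3·1162 + 561
1162 = 2·561 + 40
561 = 14·40 + 1
40 = 40·1 + 0
gcd = 1, so a unique solution mod 29491 exists.
Back-substitute for the Bézout coefficients:
1 = 561 − 14·40
1 = −14·1162 + 29·561
1 = 29·4047 − 101·1162
1 = −101·29491 + 736·4047
So 4047·(736) ≡ 1 (mod 29491), giving 4047⁻¹ ≡ 736.
x ≡ 4047⁻¹·17723 ≡ 736·17723 ≡ 9106 (mod 29491).

9106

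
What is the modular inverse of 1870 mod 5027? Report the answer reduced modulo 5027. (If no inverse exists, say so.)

Compute gcd(1870, 5027):
5027 = 2·1870 + 1287
1870 = 1·1287 + 583
1287 = 2·583 + 121
583 = 4·121 + 99
121 = 1·99 + 22
99 = 4·22 + 11
22 = 2·11 + 0
Since gcd = 11 > 1, 1870 is not a unit mod 5027.

no inverse exists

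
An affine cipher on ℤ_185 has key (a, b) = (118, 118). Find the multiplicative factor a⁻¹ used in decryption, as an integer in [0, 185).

127

Apply the Euclidean algorithm to 185 and 118:
185 = 1×118 + 67
118 = 1×67 + 51
67 = 1×51 + 16
51 = 3×16 + 3
16 = 5×3 + 1
3 = 3×1 + 0
Since gcd(118, 185) = 1, back-substitute to write 1 as a combination:
1 = 16 − 5·3
1 = −5·51 + 16·16
1 = 16·67 − 21·51
1 = −21·118 + 37·67
1 = 37·185 − 58·118
Thus 118·(-58) ≡ 1 (mod 185); reducing, -58 mod 185 = 127.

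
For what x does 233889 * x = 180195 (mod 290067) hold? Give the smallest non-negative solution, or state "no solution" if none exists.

65432

First find gcd(233889, 290067):
290067 = 1×233889 + 56178
233889 = 4×56178 + 9177
56178 = 6×9177 + 1116
9177 = 8×1116 + 249
1116 = 4×249 + 120
249 = 2×120 + 9
120 = 13×9 + 3
9 = 3×3 + 0
gcd = 3 and 3 | 180195, so solutions exist. Divide through by 3: 77963x ≡ 60065 (mod 96689).
Now find 77963⁻¹ mod 96689:
96689 = 1*77963 + 18726
77963 = 4*18726 + 3059
18726 = 6*3059 + 372
3059 = 8*372 + 83
372 = 4*83 + 40
83 = 2*40 + 3
40 = 13*3 + 1
3 = 3*1 + 0
Back-substitute:
1 = 40 − 13·3
1 = −13·83 + 27·40
1 = 27·372 − 121·83
1 = −121·3059 + 995·372
1 = 995·18726 − 6091·3059
1 = −6091·77963 + 25359·18726
1 = 25359·96689 − 31450·77963
So 77963·(-31450) ≡ 1 (mod 96689), i.e. 77963⁻¹ ≡ 65239.
Then x ≡ 65239·60065 ≡ 65432 (mod 96689); the smallest non-negative solution is x = 65432.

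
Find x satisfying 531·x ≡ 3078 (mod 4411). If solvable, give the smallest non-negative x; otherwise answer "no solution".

1202

First find gcd(531, 4411):
4411 = 8×531 + 163
531 = 3×163 + 42
163 = 3×42 + 37
42 = 1×37 + 5
37 = 7×5 + 2
5 = 2×2 + 1
2 = 2×1 + 0
gcd = 1, so a unique solution mod 4411 exists.
Back-substitute for the Bézout coefficients:
1 = 5 − 2·2
1 = −2·37 + 15·5
1 = 15·42 − 17·37
1 = −17·163 + 66·42
1 = 66·531 − 215·163
1 = −215·4411 + 1786·531
So 531·(1786) ≡ 1 (mod 4411), giving 531⁻¹ ≡ 1786.
x ≡ 531⁻¹·3078 ≡ 1786·3078 ≡ 1202 (mod 4411).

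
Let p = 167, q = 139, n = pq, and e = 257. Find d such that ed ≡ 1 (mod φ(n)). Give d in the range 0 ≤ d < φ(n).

φ(n) = (p−1)(q−1) = 166·138 = 22908.
Need d with 257·d ≡ 1 (mod 22908). Apply the extended Euclidean algorithm:
22908 = 89×257 + 35
257 = 7×35 + 12
35 = 2×12 + 11
12 = 1×11 + 1
11 = 11×1 + 0
Back-substitute:
1 = 12 − 11
1 = −35 + 3·12
1 = 3·257 − 22·35
1 = −22·22908 + 1961·257
So 257·1961 ≡ 1 (mod 22908), hence d = 1961.

1961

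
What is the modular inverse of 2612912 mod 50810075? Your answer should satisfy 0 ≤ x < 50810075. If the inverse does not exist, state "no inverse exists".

Run Euclid on (50810075, 2612912):
50810075 = 19·2612912 + 1164747
2612912 = 2·1164747 + 283418
1164747 = 4·283418 + 31075
283418 = 9·31075 + 3743
31075 = 8·3743 + 1131
3743 = 3·1131 + 350
1131 = 3·350 + 81
350 = 4·81 + 26
81 = 3·26 + 3
26 = 8·3 + 2
3 = 1·2 + 1
2 = 2·1 + 0
gcd = 1, so the inverse exists. Back-substitute:
1 = 3 − 2
1 = −26 + 9·3
1 = 9·81 − 28·26
1 = −28·350 + 121·81
1 = 121·1131 − 391·350
1 = −391·3743 + 1294·1131
1 = 1294·31075 − 10743·3743
1 = −10743·283418 + 97981·31075
1 = 97981·1164747 − 402667·283418
1 = −402667·2612912 + 903315·1164747
1 = 903315·50810075 − 17565652·2612912
Thus 2612912·(-17565652) ≡ 1 (mod 50810075); reducing, -17565652 mod 50810075 = 33244423.

33244423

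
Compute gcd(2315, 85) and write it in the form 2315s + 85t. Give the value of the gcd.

5

Apply Euclid's algorithm to 2315 and 85:
2315 = 27×85 + 20
85 = 4×20 + 5
20 = 4×5 + 0
gcd(2315, 85) = 5.
Express as a combination:
5 = 85 − 4·20
5 = −4·2315 + 109·85
So 5 = (-4)·2315 + (109)·85.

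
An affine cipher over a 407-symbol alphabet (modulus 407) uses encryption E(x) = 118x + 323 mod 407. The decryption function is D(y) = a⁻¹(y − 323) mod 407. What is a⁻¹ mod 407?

Apply the Euclidean algorithm to 407 and 118:
407 = 3·118 + 53
118 = 2·53 + 12
53 = 4·12 + 5
12 = 2·5 + 2
5 = 2·2 + 1
2 = 2·1 + 0
gcd = 1, so the inverse exists. Back-substitute:
1 = 5 − 2·2
1 = −2·12 + 5·5
1 = 5·53 − 22·12
1 = −22·118 + 49·53
1 = 49·407 − 169·118
So 118·(-169) ≡ 1 (mod 407), and -169 ≡ 238 (mod 407).

238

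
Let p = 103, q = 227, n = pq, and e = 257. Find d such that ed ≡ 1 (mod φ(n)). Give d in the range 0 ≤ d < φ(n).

φ(n) = (p−1)(q−1) = 102·226 = 23052.
Need d with 257·d ≡ 1 (mod 23052). Apply the extended Euclidean algorithm:
23052 = 89×257 + 179
257 = 1×179 + 78
179 = 2×78 + 23
78 = 3×23 + 9
23 = 2×9 + 5
9 = 1×5 + 4
5 = 1×4 + 1
4 = 4×1 + 0
Back-substitute:
1 = 5 − 4
1 = −9 + 2·5
1 = 2·23 − 5·9
1 = −5·78 + 17·23
1 = 17·179 − 39·78
1 = −39·257 + 56·179
1 = 56·23052 − 5023·257
So 257·(-5023) ≡ 1 (mod 23052), hence d ≡ -5023 ≡ 18029 (mod 23052).

18029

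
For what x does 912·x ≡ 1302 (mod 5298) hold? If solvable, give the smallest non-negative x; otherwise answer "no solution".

First find gcd(912, 5298):
5298 = 5×912 + 738
912 = 1×738 + 174
738 = 4×174 + 42
174 = 4×42 + 6
42 = 7×6 + 0
gcd = 6 and 6 | 1302, so solutions exist. Divide through by 6: 152x ≡ 217 (mod 883).
Now find 152⁻¹ mod 883:
883 = 5*152 + 123
152 = 1*123 + 29
123 = 4*29 + 7
29 = 4*7 + 1
7 = 7*1 + 0
Back-substitute:
1 = 29 − 4·7
1 = −4·123 + 17·29
1 = 17·152 − 21·123
1 = −21·883 + 122·152
So 152⁻¹ ≡ 122 (mod 883).
Then x ≡ 122·217 ≡ 867 (mod 883); the smallest non-negative solution is x = 867.

867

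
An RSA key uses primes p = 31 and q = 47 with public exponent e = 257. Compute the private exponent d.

1133

φ(n) = (p−1)(q−1) = 30·46 = 1380.
Need d with 257·d ≡ 1 (mod 1380). Apply the extended Euclidean algorithm:
1380 = 5*257 + 95
257 = 2*95 + 67
95 = 1*67 + 28
67 = 2*28 + 11
28 = 2*11 + 6
11 = 1*6 + 5
6 = 1*5 + 1
5 = 5*1 + 0
Back-substitute:
1 = 6 − 5
1 = −11 + 2·6
1 = 2·28 − 5·11
1 = −5·67 + 12·28
1 = 12·95 − 17·67
1 = −17·257 + 46·95
1 = 46·1380 − 247·257
So 257·(-247) ≡ 1 (mod 1380), hence d ≡ -247 ≡ 1133 (mod 1380).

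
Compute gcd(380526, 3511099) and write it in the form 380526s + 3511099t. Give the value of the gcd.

1

Apply Euclid's algorithm to 3511099 and 380526:
3511099 = 9*380526 + 86365
380526 = 4*86365 + 35066
86365 = 2*35066 + 16233
35066 = 2*16233 + 2600
16233 = 6*2600 + 633
2600 = 4*633 + 68
633 = 9*68 + 21
68 = 3*21 + 5
21 = 4*5 + 1
5 = 5*1 + 0
gcd(380526, 3511099) = 1.
Back-substituting:
1 = 21 − 4·5
1 = −4·68 + 13·21
1 = 13·633 − 121·68
1 = −121·2600 + 497·633
1 = 497·16233 − 3103·2600
1 = −3103·35066 + 6703·16233
1 = 6703·86365 − 16509·35066
1 = −16509·380526 + 72739·86365
1 = 72739·3511099 − 671160·380526
So 1 = (72739)·3511099 + (-671160)·380526.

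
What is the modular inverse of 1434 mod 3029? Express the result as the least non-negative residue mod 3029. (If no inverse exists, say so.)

2220

Extended Euclidean algorithm:
3029 = 2·1434 + 161
1434 = 8·161 + 146
161 = 1·146 + 15
146 = 9·15 + 11
15 = 1·11 + 4
11 = 2·4 + 3
4 = 1·3 + 1
3 = 3·1 + 0
gcd = 1, so the inverse exists. Back-substitute:
1 = 4 − 3
1 = −11 + 3·4
1 = 3·15 − 4·11
1 = −4·146 + 39·15
1 = 39·161 − 43·146
1 = −43·1434 + 383·161
1 = 383·3029 − 809·1434
Hence 1434⁻¹ ≡ -809 ≡ 2220 (mod 3029).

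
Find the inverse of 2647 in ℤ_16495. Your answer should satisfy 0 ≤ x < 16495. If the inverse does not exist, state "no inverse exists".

Run Euclid on (16495, 2647):
16495 = 6*2647 + 613
2647 = 4*613 + 195
613 = 3*195 + 28
195 = 6*28 + 27
28 = 1*27 + 1
27 = 27*1 + 0
gcd = 1, so the inverse exists. Back-substitute:
1 = 28 − 27
1 = −195 + 7·28
1 = 7·613 − 22·195
1 = −22·2647 + 95·613
1 = 95·16495 − 592·2647
Hence 2647⁻¹ ≡ -592 ≡ 15903 (mod 16495).

15903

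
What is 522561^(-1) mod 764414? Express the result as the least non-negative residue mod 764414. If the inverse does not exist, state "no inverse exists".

312671

Extended Euclidean algorithm:
764414 = 1·522561 + 241853
522561 = 2·241853 + 38855
241853 = 6·38855 + 8723
38855 = 4·8723 + 3963
8723 = 2·3963 + 797
3963 = 4·797 + 775
797 = 1·775 + 22
775 = 35·22 + 5
22 = 4·5 + 2
5 = 2·2 + 1
2 = 2·1 + 0
gcd = 1, so the inverse exists. Back-substitute:
1 = 5 − 2·2
1 = −2·22 + 9·5
1 = 9·775 − 317·22
1 = −317·797 + 326·775
1 = 326·3963 − 1621·797
1 = −1621·8723 + 3568·3963
1 = 3568·38855 − 15893·8723
1 = −15893·241853 + 98926·38855
1 = 98926·522561 − 213745·241853
1 = −213745·764414 + 312671·522561
So 522561·312671 ≡ 1 (mod 764414).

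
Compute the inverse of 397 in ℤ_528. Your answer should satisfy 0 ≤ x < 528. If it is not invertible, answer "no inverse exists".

133

gcd(528, 397) by repeated division:
528 = 1×397 + 131
397 = 3×131 + 4
131 = 32×4 + 3
4 = 1×3 + 1
3 = 3×1 + 0
The gcd is 1. Working backward:
1 = 4 − 3
1 = −131 + 33·4
1 = 33·397 − 100·131
1 = −100·528 + 133·397
So 397·133 ≡ 1 (mod 528).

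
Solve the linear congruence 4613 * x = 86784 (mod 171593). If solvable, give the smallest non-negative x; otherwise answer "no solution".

First find gcd(4613, 171593):
171593 = 37×4613 + 912
4613 = 5×912 + 53
912 = 17×53 + 11
53 = 4×11 + 9
11 = 1×9 + 2
9 = 4×2 + 1
2 = 2×1 + 0
gcd = 1, so a unique solution mod 171593 exists.
Back-substitute for the Bézout coefficients:
1 = 9 − 4·2
1 = −4·11 + 5·9
1 = 5·53 − 24·11
1 = −24·912 + 413·53
1 = 413·4613 − 2089·912
1 = −2089·171593 + 77706·4613
So 4613·(77706) ≡ 1 (mod 171593), giving 4613⁻¹ ≡ 77706.
x ≡ 4613⁻¹·86784 ≡ 77706·86784 ≡ 32604 (mod 171593).

32604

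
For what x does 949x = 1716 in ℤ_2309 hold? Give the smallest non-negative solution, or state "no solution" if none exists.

First find gcd(949, 2309):
2309 = 2·949 + 411
949 = 2·411 + 127
411 = 3·127 + 30
127 = 4·30 + 7
30 = 4·7 + 2
7 = 3·2 + 1
2 = 2·1 + 0
gcd = 1, so a unique solution mod 2309 exists.
Back-substitute for the Bézout coefficients:
1 = 7 − 3·2
1 = −3·30 + 13·7
1 = 13·127 − 55·30
1 = −55·411 + 178·127
1 = 178·949 − 411·411
1 = −411·2309 + 1000·949
So 949·(1000) ≡ 1 (mod 2309), giving 949⁻¹ ≡ 1000.
x ≡ 949⁻¹·1716 ≡ 1000·1716 ≡ 413 (mod 2309).

413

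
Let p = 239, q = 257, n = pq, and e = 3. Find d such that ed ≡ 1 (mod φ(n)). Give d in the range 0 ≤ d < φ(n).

φ(n) = (p−1)(q−1) = 238·256 = 60928.
Need d with 3·d ≡ 1 (mod 60928). Apply the extended Euclidean algorithm:
60928 = 20309·3 + 1
3 = 3·1 + 0
Back-substitute:
1 = 60928 − 20309·3
So 3·(-20309) ≡ 1 (mod 60928), hence d ≡ -20309 ≡ 40619 (mod 60928).

40619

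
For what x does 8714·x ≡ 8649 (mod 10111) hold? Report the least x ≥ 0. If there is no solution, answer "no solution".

761

First find gcd(8714, 10111):
10111 = 1·8714 + 1397
8714 = 6·1397 + 332
1397 = 4·332 + 69
332 = 4·69 + 56
69 = 1·56 + 13
56 = 4·13 + 4
13 = 3·4 + 1
4 = 4·1 + 0
gcd = 1, so a unique solution mod 10111 exists.
Back-substitute for the Bézout coefficients:
1 = 13 − 3·4
1 = −3·56 + 13·13
1 = 13·69 − 16·56
1 = −16·332 + 77·69
1 = 77·1397 − 324·332
1 = −324·8714 + 2021·1397
1 = 2021·10111 − 2345·8714
So 8714·(-2345) ≡ 1 (mod 10111), giving 8714⁻¹ ≡ 7766.
x ≡ 8714⁻¹·8649 ≡ 7766·8649 ≡ 761 (mod 10111).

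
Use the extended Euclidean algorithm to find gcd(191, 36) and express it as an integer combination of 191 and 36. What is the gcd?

1

Euclidean algorithm:
191 = 5*36 + 11
36 = 3*11 + 3
11 = 3*3 + 2
3 = 1*2 + 1
2 = 2*1 + 0
gcd(191, 36) = 1.
Back-substituting:
1 = 3 − 2
1 = −11 + 4·3
1 = 4·36 − 13·11
1 = −13·191 + 69·36
So 1 = (-13)·191 + (69)·36.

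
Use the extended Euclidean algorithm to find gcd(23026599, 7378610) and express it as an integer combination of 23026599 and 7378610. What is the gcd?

1

Repeated division:
23026599 = 3*7378610 + 890769
7378610 = 8*890769 + 252458
890769 = 3*252458 + 133395
252458 = 1*133395 + 119063
133395 = 1*119063 + 14332
119063 = 8*14332 + 4407
14332 = 3*4407 + 1111
4407 = 3*1111 + 1074
1111 = 1*1074 + 37
1074 = 29*37 + 1
37 = 37*1 + 0
gcd(23026599, 7378610) = 1.
Back-substituting:
1 = 1074 − 29·37
1 = −29·1111 + 30·1074
1 = 30·4407 − 119·1111
1 = −119·14332 + 387·4407
1 = 387·119063 − 3215·14332
1 = −3215·133395 + 3602·119063
1 = 3602·252458 − 6817·133395
1 = −6817·890769 + 24053·252458
1 = 24053·7378610 − 199241·890769
1 = −199241·23026599 + 621776·7378610
So 1 = (-199241)·23026599 + (621776)·7378610.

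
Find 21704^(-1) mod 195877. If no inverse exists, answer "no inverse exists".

gcd(195877, 21704) by repeated division:
195877 = 9×21704 + 541
21704 = 40×541 + 64
541 = 8×64 + 29
64 = 2×29 + 6
29 = 4×6 + 5
6 = 1×5 + 1
5 = 5×1 + 0
gcd = 1, so the inverse exists. Back-substitute:
1 = 6 − 5
1 = −29 + 5·6
1 = 5·64 − 11·29
1 = −11·541 + 93·64
1 = 93·21704 − 3731·541
1 = −3731·195877 + 33672·21704
So 21704·33672 ≡ 1 (mod 195877).

33672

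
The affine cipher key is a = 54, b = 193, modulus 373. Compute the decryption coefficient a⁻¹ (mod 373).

76

gcd(373, 54) by repeated division:
373 = 6×54 + 49
54 = 1×49 + 5
49 = 9×5 + 4
5 = 1×4 + 1
4 = 4×1 + 0
Since gcd(54, 373) = 1, back-substitute to write 1 as a combination:
1 = 5 − 4
1 = −49 + 10·5
1 = 10·54 − 11·49
1 = −11·373 + 76·54
So 54·76 ≡ 1 (mod 373).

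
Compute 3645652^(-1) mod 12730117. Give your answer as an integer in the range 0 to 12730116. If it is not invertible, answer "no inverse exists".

9884776

gcd(12730117, 3645652) by repeated division:
12730117 = 3*3645652 + 1793161
3645652 = 2*1793161 + 59330
1793161 = 30*59330 + 13261
59330 = 4*13261 + 6286
13261 = 2*6286 + 689
6286 = 9*689 + 85
689 = 8*85 + 9
85 = 9*9 + 4
9 = 2*4 + 1
4 = 4*1 + 0
gcd = 1, so the inverse exists. Back-substitute:
1 = 9 − 2·4
1 = −2·85 + 19·9
1 = 19·689 − 154·85
1 = −154·6286 + 1405·689
1 = 1405·13261 − 2964·6286
1 = −2964·59330 + 13261·13261
1 = 13261·1793161 − 400794·59330
1 = −400794·3645652 + 814849·1793161
1 = 814849·12730117 − 2845341·3645652
Hence 3645652⁻¹ ≡ -2845341 ≡ 9884776 (mod 12730117).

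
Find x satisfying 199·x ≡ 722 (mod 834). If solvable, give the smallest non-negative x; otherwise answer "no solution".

758

First find gcd(199, 834):
834 = 4×199 + 38
199 = 5×38 + 9
38 = 4×9 + 2
9 = 4×2 + 1
2 = 2×1 + 0
gcd = 1, so a unique solution mod 834 exists.
Back-substitute for the Bézout coefficients:
1 = 9 − 4·2
1 = −4·38 + 17·9
1 = 17·199 − 89·38
1 = −89·834 + 373·199
So 199·(373) ≡ 1 (mod 834), giving 199⁻¹ ≡ 373.
x ≡ 199⁻¹·722 ≡ 373·722 ≡ 758 (mod 834).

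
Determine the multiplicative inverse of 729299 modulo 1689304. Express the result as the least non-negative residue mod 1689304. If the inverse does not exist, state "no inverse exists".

1645187

Extended Euclidean algorithm:
1689304 = 2×729299 + 230706
729299 = 3×230706 + 37181
230706 = 6×37181 + 7620
37181 = 4×7620 + 6701
7620 = 1×6701 + 919
6701 = 7×919 + 268
919 = 3×268 + 115
268 = 2×115 + 38
115 = 3×38 + 1
38 = 38×1 + 0
The gcd is 1. Working backward:
1 = 115 − 3·38
1 = −3·268 + 7·115
1 = 7·919 − 24·268
1 = −24·6701 + 175·919
1 = 175·7620 − 199·6701
1 = −199·37181 + 971·7620
1 = 971·230706 − 6025·37181
1 = −6025·729299 + 19046·230706
1 = 19046·1689304 − 44117·729299
Thus 729299·(-44117) ≡ 1 (mod 1689304); reducing, -44117 mod 1689304 = 1645187.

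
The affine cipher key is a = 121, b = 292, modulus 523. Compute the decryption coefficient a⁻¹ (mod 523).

Extended Euclidean algorithm:
523 = 4*121 + 39
121 = 3*39 + 4
39 = 9*4 + 3
4 = 1*3 + 1
3 = 3*1 + 0
Since gcd(121, 523) = 1, back-substitute to write 1 as a combination:
1 = 4 − 3
1 = −39 + 10·4
1 = 10·121 − 31·39
1 = −31·523 + 134·121
So 121·134 ≡ 1 (mod 523).

134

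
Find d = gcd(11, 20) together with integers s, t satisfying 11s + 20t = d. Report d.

1

Repeated division:
20 = 1*11 + 9
11 = 1*9 + 2
9 = 4*2 + 1
2 = 2*1 + 0
gcd(11, 20) = 1.
Back-substituting:
1 = 9 − 4·2
1 = −4·11 + 5·9
1 = 5·20 − 9·11
So 1 = (5)·20 + (-9)·11.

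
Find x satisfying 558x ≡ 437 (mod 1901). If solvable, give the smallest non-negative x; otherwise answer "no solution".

First find gcd(558, 1901):
1901 = 3·558 + 227
558 = 2·227 + 104
227 = 2·104 + 19
104 = 5·19 + 9
19 = 2·9 + 1
9 = 9·1 + 0
gcd = 1, so a unique solution mod 1901 exists.
Back-substitute for the Bézout coefficients:
1 = 19 − 2·9
1 = −2·104 + 11·19
1 = 11·227 − 24·104
1 = −24·558 + 59·227
1 = 59·1901 − 201·558
So 558·(-201) ≡ 1 (mod 1901), giving 558⁻¹ ≡ 1700.
x ≡ 558⁻¹·437 ≡ 1700·437 ≡ 1510 (mod 1901).

1510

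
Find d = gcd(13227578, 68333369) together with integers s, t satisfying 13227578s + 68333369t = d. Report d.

Apply Euclid's algorithm to 68333369 and 13227578:
68333369 = 5×13227578 + 2195479
13227578 = 6×2195479 + 54704
2195479 = 40×54704 + 7319
54704 = 7×7319 + 3471
7319 = 2×3471 + 377
3471 = 9×377 + 78
377 = 4×78 + 65
78 = 1×65 + 13
65 = 5×13 + 0
gcd(13227578, 68333369) = 13.
Express as a combination:
13 = 78 − 65
13 = −377 + 5·78
13 = 5·3471 − 46·377
13 = −46·7319 + 97·3471
13 = 97·54704 − 725·7319
13 = −725·2195479 + 29097·54704
13 = 29097·13227578 − 175307·2195479
13 = −175307·68333369 + 905632·13227578
So 13 = (-175307)·68333369 + (905632)·13227578.

13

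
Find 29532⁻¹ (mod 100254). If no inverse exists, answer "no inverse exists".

no inverse exists

Euclidean algorithm on 100254, 29532:
100254 = 3*29532 + 11658
29532 = 2*11658 + 6216
11658 = 1*6216 + 5442
6216 = 1*5442 + 774
5442 = 7*774 + 24
774 = 32*24 + 6
24 = 4*6 + 0
The gcd is 6, not 1, hence no inverse exists.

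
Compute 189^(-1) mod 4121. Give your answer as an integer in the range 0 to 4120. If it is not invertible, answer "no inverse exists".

gcd(4121, 189) by repeated division:
4121 = 21*189 + 152
189 = 1*152 + 37
152 = 4*37 + 4
37 = 9*4 + 1
4 = 4*1 + 0
gcd = 1, so the inverse exists. Back-substitute:
1 = 37 − 9·4
1 = −9·152 + 37·37
1 = 37·189 − 46·152
1 = −46·4121 + 1003·189
So 189·1003 ≡ 1 (mod 4121).

1003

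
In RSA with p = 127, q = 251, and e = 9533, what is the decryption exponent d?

φ(n) = (p−1)(q−1) = 126·250 = 31500.
Need d with 9533·d ≡ 1 (mod 31500). Apply the extended Euclidean algorithm:
31500 = 3*9533 + 2901
9533 = 3*2901 + 830
2901 = 3*830 + 411
830 = 2*411 + 8
411 = 51*8 + 3
8 = 2*3 + 2
3 = 1*2 + 1
2 = 2*1 + 0
Back-substitute:
1 = 3 − 2
1 = −8 + 3·3
1 = 3·411 − 154·8
1 = −154·830 + 311·411
1 = 311·2901 − 1087·830
1 = −1087·9533 + 3572·2901
1 = 3572·31500 − 11803·9533
So 9533·(-11803) ≡ 1 (mod 31500), hence d ≡ -11803 ≡ 19697 (mod 31500).

19697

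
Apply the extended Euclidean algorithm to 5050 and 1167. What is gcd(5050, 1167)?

Apply Euclid's algorithm to 5050 and 1167:
5050 = 4·1167 + 382
1167 = 3·382 + 21
382 = 18·21 + 4
21 = 5·4 + 1
4 = 4·1 + 0
gcd(5050, 1167) = 1.
Working backward:
1 = 21 − 5·4
1 = −5·382 + 91·21
1 = 91·1167 − 278·382
1 = −278·5050 + 1203·1167
So 1 = (-278)·5050 + (1203)·1167.

1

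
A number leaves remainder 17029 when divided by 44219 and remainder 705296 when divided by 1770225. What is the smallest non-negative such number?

Write x = 17029 + 44219·k. Then 44219·k ≡ 705296 − 17029 ≡ 688267 (mod 1770225).
Need 44219⁻¹ mod 1770225. Extended Euclid on (1770225, 44219):
1770225 = 40·44219 + 1465
44219 = 30·1465 + 269
1465 = 5·269 + 120
269 = 2·120 + 29
120 = 4·29 + 4
29 = 7·4 + 1
4 = 4·1 + 0
Back-substitute:
1 = 29 − 7·4
1 = −7·120 + 29·29
1 = 29·269 − 65·120
1 = −65·1465 + 354·269
1 = 354·44219 − 10685·1465
1 = −10685·1770225 + 427754·44219
44219⁻¹ ≡ 427754 (mod 1770225), so k ≡ 427754·688267 ≡ 1072343 (mod 1770225).
x = 17029 + 44219·1072343 = 47417952146.

47417952146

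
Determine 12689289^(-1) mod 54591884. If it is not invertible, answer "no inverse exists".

7767161

gcd(54591884, 12689289) by repeated division:
54591884 = 4*12689289 + 3834728
12689289 = 3*3834728 + 1185105
3834728 = 3*1185105 + 279413
1185105 = 4*279413 + 67453
279413 = 4*67453 + 9601
67453 = 7*9601 + 246
9601 = 39*246 + 7
246 = 35*7 + 1
7 = 7*1 + 0
The gcd is 1. Working backward:
1 = 246 − 35·7
1 = −35·9601 + 1366·246
1 = 1366·67453 − 9597·9601
1 = −9597·279413 + 39754·67453
1 = 39754·1185105 − 168613·279413
1 = −168613·3834728 + 545593·1185105
1 = 545593·12689289 − 1805392·3834728
1 = −1805392·54591884 + 7767161·12689289
So 12689289·7767161 ≡ 1 (mod 54591884).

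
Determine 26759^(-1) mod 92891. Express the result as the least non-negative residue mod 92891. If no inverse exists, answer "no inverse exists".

Extended Euclidean algorithm:
92891 = 3×26759 + 12614
26759 = 2×12614 + 1531
12614 = 8×1531 + 366
1531 = 4×366 + 67
366 = 5×67 + 31
67 = 2×31 + 5
31 = 6×5 + 1
5 = 5×1 + 0
The gcd is 1. Working backward:
1 = 31 − 6·5
1 = −6·67 + 13·31
1 = 13·366 − 71·67
1 = −71·1531 + 297·366
1 = 297·12614 − 2447·1531
1 = −2447·26759 + 5191·12614
1 = 5191·92891 − 18020·26759
So 26759·(-18020) ≡ 1 (mod 92891), and -18020 ≡ 74871 (mod 92891).

74871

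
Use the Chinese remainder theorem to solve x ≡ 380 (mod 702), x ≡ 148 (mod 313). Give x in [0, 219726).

194834

Write x = 380 + 702·k. Then 702·k ≡ 148 − 380 ≡ 81 (mod 313).
Need 702⁻¹ mod 313. Extended Euclid on (313, 76):
313 = 4·76 + 9
76 = 8·9 + 4
9 = 2·4 + 1
4 = 4·1 + 0
Back-substitute:
1 = 9 − 2·4
1 = −2·76 + 17·9
1 = 17·313 − 70·76
702⁻¹ ≡ 243 (mod 313), so k ≡ 243·81 ≡ 277 (mod 313).
x = 380 + 702·277 = 194834.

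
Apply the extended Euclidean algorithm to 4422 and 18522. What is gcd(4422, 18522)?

6

Repeated division:
18522 = 4·4422 + 834
4422 = 5·834 + 252
834 = 3·252 + 78
252 = 3·78 + 18
78 = 4·18 + 6
18 = 3·6 + 0
gcd(4422, 18522) = 6.
Working backward:
6 = 78 − 4·18
6 = −4·252 + 13·78
6 = 13·834 − 43·252
6 = −43·4422 + 228·834
6 = 228·18522 − 955·4422
So 6 = (228)·18522 + (-955)·4422.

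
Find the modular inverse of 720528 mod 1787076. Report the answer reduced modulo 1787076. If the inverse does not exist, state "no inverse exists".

no inverse exists

Compute gcd(720528, 1787076):
1787076 = 2·720528 + 346020
720528 = 2·346020 + 28488
346020 = 12·28488 + 4164
28488 = 6·4164 + 3504
4164 = 1·3504 + 660
3504 = 5·660 + 204
660 = 3·204 + 48
204 = 4·48 + 12
48 = 4·12 + 0
gcd(720528, 1787076) = 12 ≠ 1, so 720528 has no multiplicative inverse modulo 1787076.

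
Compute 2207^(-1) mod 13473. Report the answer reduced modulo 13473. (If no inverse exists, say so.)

gcd(13473, 2207) by repeated division:
13473 = 6·2207 + 231
2207 = 9·231 + 128
231 = 1·128 + 103
128 = 1·103 + 25
103 = 4·25 + 3
25 = 8·3 + 1
3 = 3·1 + 0
gcd = 1, so the inverse exists. Back-substitute:
1 = 25 − 8·3
1 = −8·103 + 33·25
1 = 33·128 − 41·103
1 = −41·231 + 74·128
1 = 74·2207 − 707·231
1 = −707·13473 + 4316·2207
So 2207·4316 ≡ 1 (mod 13473).

4316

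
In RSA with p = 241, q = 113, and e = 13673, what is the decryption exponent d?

φ(n) = (p−1)(q−1) = 240·112 = 26880.
Need d with 13673·d ≡ 1 (mod 26880). Apply the extended Euclidean algorithm:
26880 = 1·13673 + 13207
13673 = 1·13207 + 466
13207 = 28·466 + 159
466 = 2·159 + 148
159 = 1·148 + 11
148 = 13·11 + 5
11 = 2·5 + 1
5 = 5·1 + 0
Back-substitute:
1 = 11 − 2·5
1 = −2·148 + 27·11
1 = 27·159 − 29·148
1 = −29·466 + 85·159
1 = 85·13207 − 2409·466
1 = −2409·13673 + 2494·13207
1 = 2494·26880 − 4903·13673
So 13673·(-4903) ≡ 1 (mod 26880), hence d ≡ -4903 ≡ 21977 (mod 26880).

21977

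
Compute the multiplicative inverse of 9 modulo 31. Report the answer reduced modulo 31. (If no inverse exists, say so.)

7

Apply the Euclidean algorithm to 31 and 9:
31 = 3·9 + 4
9 = 2·4 + 1
4 = 4·1 + 0
gcd = 1, so the inverse exists. Back-substitute:
1 = 9 − 2·4
1 = −2·31 + 7·9
So 9·7 ≡ 1 (mod 31).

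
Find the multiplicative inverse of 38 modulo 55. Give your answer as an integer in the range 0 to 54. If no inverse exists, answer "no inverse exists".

gcd(55, 38) by repeated division:
55 = 1*38 + 17
38 = 2*17 + 4
17 = 4*4 + 1
4 = 4*1 + 0
The gcd is 1. Working backward:
1 = 17 − 4·4
1 = −4·38 + 9·17
1 = 9·55 − 13·38
So 38·(-13) ≡ 1 (mod 55), and -13 ≡ 42 (mod 55).

42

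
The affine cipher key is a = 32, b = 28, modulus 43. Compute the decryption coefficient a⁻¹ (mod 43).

39

Run Euclid on (43, 32):
43 = 1*32 + 11
32 = 2*11 + 10
11 = 1*10 + 1
10 = 10*1 + 0
Since gcd(32, 43) = 1, back-substitute to write 1 as a combination:
1 = 11 − 10
1 = −32 + 3·11
1 = 3·43 − 4·32
So 32·(-4) ≡ 1 (mod 43), and -4 ≡ 39 (mod 43).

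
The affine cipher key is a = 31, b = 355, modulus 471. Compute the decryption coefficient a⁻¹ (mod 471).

Extended Euclidean algorithm:
471 = 15×31 + 6
31 = 5×6 + 1
6 = 6×1 + 0
The gcd is 1. Working backward:
1 = 31 − 5·6
1 = −5·471 + 76·31
So 31·76 ≡ 1 (mod 471).

76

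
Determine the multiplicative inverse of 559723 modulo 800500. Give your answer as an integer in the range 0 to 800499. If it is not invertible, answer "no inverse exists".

569287

gcd(800500, 559723) by repeated division:
800500 = 1·559723 + 240777
559723 = 2·240777 + 78169
240777 = 3·78169 + 6270
78169 = 12·6270 + 2929
6270 = 2·2929 + 412
2929 = 7·412 + 45
412 = 9·45 + 7
45 = 6·7 + 3
7 = 2·3 + 1
3 = 3·1 + 0
gcd = 1, so the inverse exists. Back-substitute:
1 = 7 − 2·3
1 = −2·45 + 13·7
1 = 13·412 − 119·45
1 = −119·2929 + 846·412
1 = 846·6270 − 1811·2929
1 = −1811·78169 + 22578·6270
1 = 22578·240777 − 69545·78169
1 = −69545·559723 + 161668·240777
1 = 161668·800500 − 231213·559723
Hence 559723⁻¹ ≡ -231213 ≡ 569287 (mod 800500).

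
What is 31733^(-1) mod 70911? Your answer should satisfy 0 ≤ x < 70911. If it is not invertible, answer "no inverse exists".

65501

gcd(70911, 31733) by repeated division:
70911 = 2×31733 + 7445
31733 = 4×7445 + 1953
7445 = 3×1953 + 1586
1953 = 1×1586 + 367
1586 = 4×367 + 118
367 = 3×118 + 13
118 = 9×13 + 1
13 = 13×1 + 0
gcd = 1, so the inverse exists. Back-substitute:
1 = 118 − 9·13
1 = −9·367 + 28·118
1 = 28·1586 − 121·367
1 = −121·1953 + 149·1586
1 = 149·7445 − 568·1953
1 = −568·31733 + 2421·7445
1 = 2421·70911 − 5410·31733
So 31733·(-5410) ≡ 1 (mod 70911), and -5410 ≡ 65501 (mod 70911).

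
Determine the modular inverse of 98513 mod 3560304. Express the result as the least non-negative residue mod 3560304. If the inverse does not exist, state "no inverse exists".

838097

Apply the Euclidean algorithm to 3560304 and 98513:
3560304 = 36×98513 + 13836
98513 = 7×13836 + 1661
13836 = 8×1661 + 548
1661 = 3×548 + 17
548 = 32×17 + 4
17 = 4×4 + 1
4 = 4×1 + 0
The gcd is 1. Working backward:
1 = 17 − 4·4
1 = −4·548 + 129·17
1 = 129·1661 − 391·548
1 = −391·13836 + 3257·1661
1 = 3257·98513 − 23190·13836
1 = −23190·3560304 + 838097·98513
So 98513·838097 ≡ 1 (mod 3560304).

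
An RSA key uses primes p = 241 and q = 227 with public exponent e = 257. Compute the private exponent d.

φ(n) = (p−1)(q−1) = 240·226 = 54240.
Need d with 257·d ≡ 1 (mod 54240). Apply the extended Euclidean algorithm:
54240 = 211*257 + 13
257 = 19*13 + 10
13 = 1*10 + 3
10 = 3*3 + 1
3 = 3*1 + 0
Back-substitute:
1 = 10 − 3·3
1 = −3·13 + 4·10
1 = 4·257 − 79·13
1 = −79·54240 + 16673·257
So 257·16673 ≡ 1 (mod 54240), hence d = 16673.

16673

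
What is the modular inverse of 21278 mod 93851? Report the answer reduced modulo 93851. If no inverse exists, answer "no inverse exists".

28180

Run Euclid on (93851, 21278):
93851 = 4*21278 + 8739
21278 = 2*8739 + 3800
8739 = 2*3800 + 1139
3800 = 3*1139 + 383
1139 = 2*383 + 373
383 = 1*373 + 10
373 = 37*10 + 3
10 = 3*3 + 1
3 = 3*1 + 0
Since gcd(21278, 93851) = 1, back-substitute to write 1 as a combination:
1 = 10 − 3·3
1 = −3·373 + 112·10
1 = 112·383 − 115·373
1 = −115·1139 + 342·383
1 = 342·3800 − 1141·1139
1 = −1141·8739 + 2624·3800
1 = 2624·21278 − 6389·8739
1 = −6389·93851 + 28180·21278
So 21278·28180 ≡ 1 (mod 93851).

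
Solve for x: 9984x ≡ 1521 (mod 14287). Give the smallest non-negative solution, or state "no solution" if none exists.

1009

First find gcd(9984, 14287):
14287 = 1·9984 + 4303
9984 = 2·4303 + 1378
4303 = 3·1378 + 169
1378 = 8·169 + 26
169 = 6·26 + 13
26 = 2·13 + 0
gcd = 13 and 13 | 1521, so solutions exist. Divide through by 13: 768x ≡ 117 (mod 1099).
Now find 768⁻¹ mod 1099:
1099 = 1·768 + 331
768 = 2·331 + 106
331 = 3·106 + 13
106 = 8·13 + 2
13 = 6·2 + 1
2 = 2·1 + 0
Back-substitute:
1 = 13 − 6·2
1 = −6·106 + 49·13
1 = 49·331 − 153·106
1 = −153·768 + 355·331
1 = 355·1099 − 508·768
So 768·(-508) ≡ 1 (mod 1099), i.e. 768⁻¹ ≡ 591.
Then x ≡ 591·117 ≡ 1009 (mod 1099); the smallest non-negative solution is x = 1009.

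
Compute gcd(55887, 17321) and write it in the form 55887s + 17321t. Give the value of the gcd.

1

Apply Euclid's algorithm to 55887 and 17321:
55887 = 3×17321 + 3924
17321 = 4×3924 + 1625
3924 = 2×1625 + 674
1625 = 2×674 + 277
674 = 2×277 + 120
277 = 2×120 + 37
120 = 3×37 + 9
37 = 4×9 + 1
9 = 9×1 + 0
gcd(55887, 17321) = 1.
Working backward:
1 = 37 − 4·9
1 = −4·120 + 13·37
1 = 13·277 − 30·120
1 = −30·674 + 73·277
1 = 73·1625 − 176·674
1 = −176·3924 + 425·1625
1 = 425·17321 − 1876·3924
1 = −1876·55887 + 6053·17321
So 1 = (-1876)·55887 + (6053)·17321.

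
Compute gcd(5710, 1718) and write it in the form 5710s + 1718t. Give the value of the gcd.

2

Apply Euclid's algorithm to 5710 and 1718:
5710 = 3*1718 + 556
1718 = 3*556 + 50
556 = 11*50 + 6
50 = 8*6 + 2
6 = 3*2 + 0
gcd(5710, 1718) = 2.
Working backward:
2 = 50 − 8·6
2 = −8·556 + 89·50
2 = 89·1718 − 275·556
2 = −275·5710 + 914·1718
So 2 = (-275)·5710 + (914)·1718.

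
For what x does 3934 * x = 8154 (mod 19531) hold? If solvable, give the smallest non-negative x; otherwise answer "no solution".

First find gcd(3934, 19531):
19531 = 4*3934 + 3795
3934 = 1*3795 + 139
3795 = 27*139 + 42
139 = 3*42 + 13
42 = 3*13 + 3
13 = 4*3 + 1
3 = 3*1 + 0
gcd = 1, so a unique solution mod 19531 exists.
Back-substitute for the Bézout coefficients:
1 = 13 − 4·3
1 = −4·42 + 13·13
1 = 13·139 − 43·42
1 = −43·3795 + 1174·139
1 = 1174·3934 − 1217·3795
1 = −1217·19531 + 6042·3934
So 3934·(6042) ≡ 1 (mod 19531), giving 3934⁻¹ ≡ 6042.
x ≡ 3934⁻¹·8154 ≡ 6042·8154 ≡ 9286 (mod 19531).

9286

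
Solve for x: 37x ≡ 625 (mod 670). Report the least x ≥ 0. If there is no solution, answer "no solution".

First find gcd(37, 670):
670 = 18×37 + 4
37 = 9×4 + 1
4 = 4×1 + 0
gcd = 1, so a unique solution mod 670 exists.
Back-substitute for the Bézout coefficients:
1 = 37 − 9·4
1 = −9·670 + 163·37
So 37·(163) ≡ 1 (mod 670), giving 37⁻¹ ≡ 163.
x ≡ 37⁻¹·625 ≡ 163·625 ≡ 35 (mod 670).

35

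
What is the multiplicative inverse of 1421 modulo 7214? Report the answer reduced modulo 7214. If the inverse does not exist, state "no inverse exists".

Extended Euclidean algorithm:
7214 = 5*1421 + 109
1421 = 13*109 + 4
109 = 27*4 + 1
4 = 4*1 + 0
gcd = 1, so the inverse exists. Back-substitute:
1 = 109 − 27·4
1 = −27·1421 + 352·109
1 = 352·7214 − 1787·1421
Hence 1421⁻¹ ≡ -1787 ≡ 5427 (mod 7214).

5427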